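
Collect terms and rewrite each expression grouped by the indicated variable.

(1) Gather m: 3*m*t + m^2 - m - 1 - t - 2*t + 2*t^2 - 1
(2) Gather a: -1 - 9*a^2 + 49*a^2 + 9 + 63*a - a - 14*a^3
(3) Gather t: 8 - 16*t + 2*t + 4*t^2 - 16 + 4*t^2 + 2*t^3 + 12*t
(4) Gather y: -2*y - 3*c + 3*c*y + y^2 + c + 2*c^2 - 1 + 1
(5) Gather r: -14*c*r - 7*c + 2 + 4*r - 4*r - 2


(1) = m^2 + m*(3*t - 1) + 2*t^2 - 3*t - 2
(2) = -14*a^3 + 40*a^2 + 62*a + 8
(3) = 2*t^3 + 8*t^2 - 2*t - 8
(4) = 2*c^2 - 2*c + y^2 + y*(3*c - 2)
(5) = -14*c*r - 7*c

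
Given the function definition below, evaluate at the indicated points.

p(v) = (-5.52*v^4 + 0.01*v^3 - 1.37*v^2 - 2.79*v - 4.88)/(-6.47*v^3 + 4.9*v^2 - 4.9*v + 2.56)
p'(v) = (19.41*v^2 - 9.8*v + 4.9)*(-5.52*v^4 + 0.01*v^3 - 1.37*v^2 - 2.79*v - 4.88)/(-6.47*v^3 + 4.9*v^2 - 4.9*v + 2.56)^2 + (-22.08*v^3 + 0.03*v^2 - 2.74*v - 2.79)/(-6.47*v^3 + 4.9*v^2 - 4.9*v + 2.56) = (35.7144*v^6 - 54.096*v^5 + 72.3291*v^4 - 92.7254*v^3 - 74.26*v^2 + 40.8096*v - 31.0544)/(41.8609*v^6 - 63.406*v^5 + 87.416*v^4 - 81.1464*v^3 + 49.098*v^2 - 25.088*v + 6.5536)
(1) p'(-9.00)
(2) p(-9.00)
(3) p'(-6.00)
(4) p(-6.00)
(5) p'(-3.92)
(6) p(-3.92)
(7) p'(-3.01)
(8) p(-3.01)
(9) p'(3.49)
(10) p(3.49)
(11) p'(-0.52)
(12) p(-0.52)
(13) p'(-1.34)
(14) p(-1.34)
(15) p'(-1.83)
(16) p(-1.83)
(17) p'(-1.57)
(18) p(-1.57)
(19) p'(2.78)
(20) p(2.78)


(1) = 0.85
(2) = -7.04
(3) = 0.85
(4) = -4.48
(5) = 0.85
(6) = -2.71
(7) = 0.84
(8) = -1.94
(9) = 0.80
(10) = 3.70
(11) = -0.95
(12) = -0.57
(13) = 0.60
(14) = -0.64
(15) = 0.76
(16) = -0.98
(17) = 0.70
(18) = -0.79
(19) = 0.74
(20) = 3.14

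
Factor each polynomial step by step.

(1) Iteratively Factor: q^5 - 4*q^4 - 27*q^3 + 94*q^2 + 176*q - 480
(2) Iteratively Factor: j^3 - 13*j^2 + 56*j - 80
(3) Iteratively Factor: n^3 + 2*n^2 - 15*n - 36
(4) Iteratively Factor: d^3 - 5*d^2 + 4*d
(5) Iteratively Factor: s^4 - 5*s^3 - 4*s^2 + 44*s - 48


(1) = (q - 4)*(q^4 - 27*q^2 - 14*q + 120) = (q - 4)*(q + 4)*(q^3 - 4*q^2 - 11*q + 30) = (q - 4)*(q + 3)*(q + 4)*(q^2 - 7*q + 10) = (q - 4)*(q - 2)*(q + 3)*(q + 4)*(q - 5)
(2) = (j - 5)*(j^2 - 8*j + 16) = (j - 5)*(j - 4)*(j - 4)
(3) = (n + 3)*(n^2 - n - 12) = (n - 4)*(n + 3)*(n + 3)
(4) = (d)*(d^2 - 5*d + 4) = d*(d - 4)*(d - 1)
(5) = (s - 2)*(s^3 - 3*s^2 - 10*s + 24) = (s - 4)*(s - 2)*(s^2 + s - 6) = (s - 4)*(s - 2)*(s + 3)*(s - 2)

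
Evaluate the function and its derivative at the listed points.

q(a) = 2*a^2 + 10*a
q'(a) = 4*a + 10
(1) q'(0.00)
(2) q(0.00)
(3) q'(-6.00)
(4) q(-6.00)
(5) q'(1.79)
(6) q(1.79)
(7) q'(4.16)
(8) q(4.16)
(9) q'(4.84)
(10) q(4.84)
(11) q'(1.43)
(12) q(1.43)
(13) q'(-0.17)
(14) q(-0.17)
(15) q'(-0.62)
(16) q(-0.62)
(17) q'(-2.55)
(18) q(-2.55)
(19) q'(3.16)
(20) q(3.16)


(1) = 10.00
(2) = 0.00
(3) = -14.00
(4) = 12.00
(5) = 17.16
(6) = 24.31
(7) = 26.64
(8) = 76.21
(9) = 29.36
(10) = 95.25
(11) = 15.72
(12) = 18.39
(13) = 9.32
(14) = -1.64
(15) = 7.52
(16) = -5.43
(17) = -0.20
(18) = -12.50
(19) = 22.64
(20) = 51.57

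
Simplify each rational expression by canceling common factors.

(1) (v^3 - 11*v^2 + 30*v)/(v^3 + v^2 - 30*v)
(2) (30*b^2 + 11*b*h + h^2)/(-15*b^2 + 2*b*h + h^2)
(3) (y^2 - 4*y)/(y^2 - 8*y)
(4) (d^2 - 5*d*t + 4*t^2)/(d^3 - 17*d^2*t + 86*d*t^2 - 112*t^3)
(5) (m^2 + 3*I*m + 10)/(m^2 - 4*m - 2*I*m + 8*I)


(1) = (v - 6)/(v + 6)
(2) = (-6*b - h)/(3*b - h)
(3) = (y - 4)/(y - 8)
(4) = (-d^2 + 5*d*t - 4*t^2)/(-d^3 + 17*d^2*t - 86*d*t^2 + 112*t^3)
(5) = (m + 5*I)/(m - 4)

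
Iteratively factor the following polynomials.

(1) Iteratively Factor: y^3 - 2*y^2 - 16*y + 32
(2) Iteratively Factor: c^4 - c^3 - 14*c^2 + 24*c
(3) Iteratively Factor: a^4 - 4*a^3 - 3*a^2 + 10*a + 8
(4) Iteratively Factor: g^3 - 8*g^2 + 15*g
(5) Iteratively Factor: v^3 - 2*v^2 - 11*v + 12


(1) = (y - 2)*(y^2 - 16) = (y - 2)*(y + 4)*(y - 4)
(2) = (c - 3)*(c^3 + 2*c^2 - 8*c) = c*(c - 3)*(c^2 + 2*c - 8) = c*(c - 3)*(c + 4)*(c - 2)
(3) = (a + 1)*(a^3 - 5*a^2 + 2*a + 8) = (a - 4)*(a + 1)*(a^2 - a - 2) = (a - 4)*(a - 2)*(a + 1)*(a + 1)
(4) = (g)*(g^2 - 8*g + 15) = g*(g - 3)*(g - 5)
(5) = (v + 3)*(v^2 - 5*v + 4) = (v - 4)*(v + 3)*(v - 1)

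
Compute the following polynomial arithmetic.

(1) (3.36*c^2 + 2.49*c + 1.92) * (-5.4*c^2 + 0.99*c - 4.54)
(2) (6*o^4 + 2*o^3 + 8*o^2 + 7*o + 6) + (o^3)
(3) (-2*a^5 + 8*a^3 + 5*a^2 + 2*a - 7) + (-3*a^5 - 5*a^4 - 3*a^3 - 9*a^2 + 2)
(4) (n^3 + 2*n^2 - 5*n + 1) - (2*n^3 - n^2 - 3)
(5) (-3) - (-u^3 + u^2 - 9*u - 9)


(1) = -18.144*c^4 - 10.1196*c^3 - 23.1573*c^2 - 9.4038*c - 8.7168
(2) = 6*o^4 + 3*o^3 + 8*o^2 + 7*o + 6
(3) = -5*a^5 - 5*a^4 + 5*a^3 - 4*a^2 + 2*a - 5
(4) = -n^3 + 3*n^2 - 5*n + 4
(5) = u^3 - u^2 + 9*u + 6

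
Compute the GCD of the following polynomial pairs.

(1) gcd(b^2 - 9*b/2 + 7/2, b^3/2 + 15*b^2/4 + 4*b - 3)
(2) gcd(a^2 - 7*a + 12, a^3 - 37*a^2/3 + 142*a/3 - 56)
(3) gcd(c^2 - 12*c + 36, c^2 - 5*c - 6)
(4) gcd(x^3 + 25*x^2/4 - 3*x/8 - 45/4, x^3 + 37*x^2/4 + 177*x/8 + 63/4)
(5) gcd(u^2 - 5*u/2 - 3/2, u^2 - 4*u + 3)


(1) = 1
(2) = gcd((a - 4)*(a - 3), (a - 6)*(a - 4)*(a - 7/3)) = a - 4
(3) = gcd((c - 6)^2, (c - 6)*(c + 1)) = c - 6
(4) = gcd((x - 5/4)*(x + 3/2)*(x + 6), (x + 3/2)*(x + 7/4)*(x + 6)) = x^2 + 15*x/2 + 9
(5) = u - 3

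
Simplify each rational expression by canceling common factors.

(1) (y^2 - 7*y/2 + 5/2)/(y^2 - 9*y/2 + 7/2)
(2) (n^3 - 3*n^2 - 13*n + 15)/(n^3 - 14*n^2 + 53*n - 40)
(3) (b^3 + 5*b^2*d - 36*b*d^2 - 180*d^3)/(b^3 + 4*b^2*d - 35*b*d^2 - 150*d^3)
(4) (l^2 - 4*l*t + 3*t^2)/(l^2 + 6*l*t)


(1) = (2*y - 5)/(2*y - 7)
(2) = (n + 3)/(n - 8)
(3) = (b + 6*d)/(b + 5*d)
(4) = (l^2 - 4*l*t + 3*t^2)/(l^2 + 6*l*t)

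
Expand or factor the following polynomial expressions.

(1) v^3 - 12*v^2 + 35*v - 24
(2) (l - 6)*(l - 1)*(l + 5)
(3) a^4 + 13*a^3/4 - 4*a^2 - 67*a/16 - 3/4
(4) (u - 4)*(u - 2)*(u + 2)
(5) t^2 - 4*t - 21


(1) = (v - 8)*(v - 3)*(v - 1)
(2) = l^3 - 2*l^2 - 29*l + 30
(3) = (a - 3/2)*(a + 1/4)*(a + 1/2)*(a + 4)
(4) = u^3 - 4*u^2 - 4*u + 16
(5) = (t - 7)*(t + 3)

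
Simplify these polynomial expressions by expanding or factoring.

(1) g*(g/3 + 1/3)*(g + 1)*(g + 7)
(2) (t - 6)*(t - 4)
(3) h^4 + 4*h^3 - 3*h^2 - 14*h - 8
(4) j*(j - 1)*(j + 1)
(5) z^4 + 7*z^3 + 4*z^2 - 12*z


(1) = g^4/3 + 3*g^3 + 5*g^2 + 7*g/3
(2) = t^2 - 10*t + 24
(3) = (h - 2)*(h + 1)^2*(h + 4)
(4) = j^3 - j
(5) = z*(z - 1)*(z + 2)*(z + 6)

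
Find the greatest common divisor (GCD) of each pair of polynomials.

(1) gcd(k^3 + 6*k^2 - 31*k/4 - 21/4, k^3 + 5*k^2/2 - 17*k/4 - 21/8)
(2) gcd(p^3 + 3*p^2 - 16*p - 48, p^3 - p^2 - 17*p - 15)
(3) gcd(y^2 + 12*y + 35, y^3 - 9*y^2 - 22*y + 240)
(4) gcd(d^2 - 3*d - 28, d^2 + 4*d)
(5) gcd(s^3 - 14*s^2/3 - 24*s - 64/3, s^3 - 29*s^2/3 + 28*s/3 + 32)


(1) = gcd((k - 3/2)*(k + 1/2)*(k + 7), (k - 3/2)*(k + 1/2)*(k + 7/2)) = k^2 - k - 3/4
(2) = p + 3
(3) = y + 5
(4) = gcd((d - 7)*(d + 4), d*(d + 4)) = d + 4
(5) = s^2 - 20*s/3 - 32/3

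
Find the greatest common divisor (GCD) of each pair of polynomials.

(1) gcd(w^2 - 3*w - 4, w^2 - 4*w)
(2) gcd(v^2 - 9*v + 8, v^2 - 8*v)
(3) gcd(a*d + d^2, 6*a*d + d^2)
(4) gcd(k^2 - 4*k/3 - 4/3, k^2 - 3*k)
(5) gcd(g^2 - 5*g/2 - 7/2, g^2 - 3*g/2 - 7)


(1) = w - 4
(2) = gcd((v - 8)*(v - 1), v*(v - 8)) = v - 8
(3) = d
(4) = 1
(5) = g - 7/2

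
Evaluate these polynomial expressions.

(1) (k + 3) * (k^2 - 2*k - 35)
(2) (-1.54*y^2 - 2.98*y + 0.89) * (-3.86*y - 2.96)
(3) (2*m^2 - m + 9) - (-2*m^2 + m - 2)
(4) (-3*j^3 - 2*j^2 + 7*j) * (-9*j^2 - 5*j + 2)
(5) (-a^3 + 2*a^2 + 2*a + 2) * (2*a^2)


(1) = k^3 + k^2 - 41*k - 105
(2) = 5.9444*y^3 + 16.0612*y^2 + 5.3854*y - 2.6344
(3) = 4*m^2 - 2*m + 11
(4) = 27*j^5 + 33*j^4 - 59*j^3 - 39*j^2 + 14*j
(5) = -2*a^5 + 4*a^4 + 4*a^3 + 4*a^2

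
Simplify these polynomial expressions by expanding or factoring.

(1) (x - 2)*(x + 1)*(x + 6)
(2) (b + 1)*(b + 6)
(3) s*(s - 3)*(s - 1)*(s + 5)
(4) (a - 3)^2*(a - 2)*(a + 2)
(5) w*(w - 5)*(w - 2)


(1) = x^3 + 5*x^2 - 8*x - 12
(2) = b^2 + 7*b + 6
(3) = s^4 + s^3 - 17*s^2 + 15*s
(4) = a^4 - 6*a^3 + 5*a^2 + 24*a - 36
(5) = w^3 - 7*w^2 + 10*w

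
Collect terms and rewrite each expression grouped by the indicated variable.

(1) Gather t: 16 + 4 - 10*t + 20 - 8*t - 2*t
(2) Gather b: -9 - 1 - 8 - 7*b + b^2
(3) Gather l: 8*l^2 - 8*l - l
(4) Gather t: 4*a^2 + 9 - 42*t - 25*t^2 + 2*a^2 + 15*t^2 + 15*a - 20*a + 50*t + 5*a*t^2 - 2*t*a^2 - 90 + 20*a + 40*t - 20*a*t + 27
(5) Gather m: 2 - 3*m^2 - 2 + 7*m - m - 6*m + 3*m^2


(1) = 40 - 20*t
(2) = b^2 - 7*b - 18
(3) = 8*l^2 - 9*l
(4) = 6*a^2 + 15*a + t^2*(5*a - 10) + t*(-2*a^2 - 20*a + 48) - 54
(5) = 0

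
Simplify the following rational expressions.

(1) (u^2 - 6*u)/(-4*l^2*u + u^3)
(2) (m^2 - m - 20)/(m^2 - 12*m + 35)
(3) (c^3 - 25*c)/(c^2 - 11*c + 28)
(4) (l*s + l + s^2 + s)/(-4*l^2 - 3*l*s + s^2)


(1) = (u - 6)/(-4*l^2 + u^2)
(2) = (m + 4)/(m - 7)
(3) = (c^3 - 25*c)/(c^2 - 11*c + 28)
(4) = (s + 1)/(-4*l + s)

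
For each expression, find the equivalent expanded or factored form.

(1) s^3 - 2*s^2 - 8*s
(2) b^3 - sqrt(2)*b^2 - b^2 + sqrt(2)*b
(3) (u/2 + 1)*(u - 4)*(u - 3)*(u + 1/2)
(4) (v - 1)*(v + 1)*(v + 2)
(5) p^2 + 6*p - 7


(1) = s*(s - 4)*(s + 2)
(2) = b*(b - 1)*(b - sqrt(2))
(3) = u^4/2 - 9*u^3/4 - 9*u^2/4 + 23*u/2 + 6
(4) = v^3 + 2*v^2 - v - 2
(5) = (p - 1)*(p + 7)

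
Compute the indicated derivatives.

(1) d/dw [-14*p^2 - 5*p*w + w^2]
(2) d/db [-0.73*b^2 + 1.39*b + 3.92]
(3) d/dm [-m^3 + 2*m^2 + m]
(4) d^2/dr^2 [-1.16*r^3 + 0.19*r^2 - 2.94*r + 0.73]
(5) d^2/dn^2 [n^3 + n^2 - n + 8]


(1) = -5*p + 2*w
(2) = 1.39 - 1.46*b
(3) = -3*m^2 + 4*m + 1
(4) = 0.38 - 6.96*r
(5) = 6*n + 2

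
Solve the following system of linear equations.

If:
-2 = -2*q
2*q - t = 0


Then:
q = 1
t = 2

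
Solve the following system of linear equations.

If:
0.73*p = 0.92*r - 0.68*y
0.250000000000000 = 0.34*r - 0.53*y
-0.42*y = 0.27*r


Then:
p = 0.68
r = 0.37
y = -0.24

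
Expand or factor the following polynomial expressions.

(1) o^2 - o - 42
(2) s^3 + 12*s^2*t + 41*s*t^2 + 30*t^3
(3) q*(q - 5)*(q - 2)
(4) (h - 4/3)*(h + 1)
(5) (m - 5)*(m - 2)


(1) = (o - 7)*(o + 6)
(2) = (s + t)*(s + 5*t)*(s + 6*t)
(3) = q^3 - 7*q^2 + 10*q
(4) = h^2 - h/3 - 4/3
(5) = m^2 - 7*m + 10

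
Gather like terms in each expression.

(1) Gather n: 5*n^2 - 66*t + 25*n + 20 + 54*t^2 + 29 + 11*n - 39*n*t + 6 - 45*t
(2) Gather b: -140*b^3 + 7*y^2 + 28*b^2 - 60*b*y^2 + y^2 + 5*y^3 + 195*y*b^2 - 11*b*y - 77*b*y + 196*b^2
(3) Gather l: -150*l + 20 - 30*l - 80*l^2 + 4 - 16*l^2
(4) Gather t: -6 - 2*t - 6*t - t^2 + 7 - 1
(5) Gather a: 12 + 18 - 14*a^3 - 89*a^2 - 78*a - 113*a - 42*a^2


(1) = 5*n^2 + n*(36 - 39*t) + 54*t^2 - 111*t + 55
(2) = -140*b^3 + b^2*(195*y + 224) + b*(-60*y^2 - 88*y) + 5*y^3 + 8*y^2
(3) = -96*l^2 - 180*l + 24
(4) = -t^2 - 8*t
(5) = -14*a^3 - 131*a^2 - 191*a + 30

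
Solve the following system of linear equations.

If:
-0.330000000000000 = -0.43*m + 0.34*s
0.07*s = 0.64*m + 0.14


Then:
m = -0.38
s = -1.45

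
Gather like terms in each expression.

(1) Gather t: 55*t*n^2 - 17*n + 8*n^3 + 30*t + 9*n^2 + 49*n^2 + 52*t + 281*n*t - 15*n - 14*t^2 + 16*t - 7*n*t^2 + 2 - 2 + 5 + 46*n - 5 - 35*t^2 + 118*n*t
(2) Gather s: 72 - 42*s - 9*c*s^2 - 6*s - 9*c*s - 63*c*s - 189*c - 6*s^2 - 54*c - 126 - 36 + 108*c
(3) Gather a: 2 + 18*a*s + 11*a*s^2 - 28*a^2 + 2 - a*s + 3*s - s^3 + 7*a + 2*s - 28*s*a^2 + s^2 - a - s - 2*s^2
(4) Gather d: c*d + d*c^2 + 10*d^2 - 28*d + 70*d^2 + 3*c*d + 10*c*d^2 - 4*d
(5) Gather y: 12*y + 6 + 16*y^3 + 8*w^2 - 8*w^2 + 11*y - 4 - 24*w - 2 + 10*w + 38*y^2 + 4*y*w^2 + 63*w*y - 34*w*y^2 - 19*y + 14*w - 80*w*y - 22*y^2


(1) = 8*n^3 + 58*n^2 + 14*n + t^2*(-7*n - 49) + t*(55*n^2 + 399*n + 98)
(2) = -135*c + s^2*(-9*c - 6) + s*(-72*c - 48) - 90
(3) = a^2*(-28*s - 28) + a*(11*s^2 + 17*s + 6) - s^3 - s^2 + 4*s + 4
(4) = d^2*(10*c + 80) + d*(c^2 + 4*c - 32)
(5) = 16*y^3 + y^2*(16 - 34*w) + y*(4*w^2 - 17*w + 4)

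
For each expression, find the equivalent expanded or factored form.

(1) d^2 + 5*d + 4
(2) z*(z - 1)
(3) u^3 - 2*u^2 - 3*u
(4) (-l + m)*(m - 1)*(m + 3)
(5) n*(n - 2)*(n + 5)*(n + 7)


(1) = (d + 1)*(d + 4)
(2) = z^2 - z
(3) = u*(u - 3)*(u + 1)
(4) = -l*m^2 - 2*l*m + 3*l + m^3 + 2*m^2 - 3*m
(5) = n^4 + 10*n^3 + 11*n^2 - 70*n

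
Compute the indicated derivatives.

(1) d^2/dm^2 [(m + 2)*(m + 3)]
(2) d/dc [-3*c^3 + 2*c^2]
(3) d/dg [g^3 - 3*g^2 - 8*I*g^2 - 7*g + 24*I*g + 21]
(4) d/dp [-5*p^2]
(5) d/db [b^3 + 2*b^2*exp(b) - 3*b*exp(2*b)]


(1) = 2
(2) = c*(4 - 9*c)
(3) = 3*g^2 - 6*g - 16*I*g - 7 + 24*I
(4) = -10*p
(5) = 2*b^2*exp(b) + 3*b^2 - 6*b*exp(2*b) + 4*b*exp(b) - 3*exp(2*b)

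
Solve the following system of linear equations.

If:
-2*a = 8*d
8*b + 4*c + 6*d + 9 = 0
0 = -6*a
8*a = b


Then:
a = 0
b = 0
c = -9/4
d = 0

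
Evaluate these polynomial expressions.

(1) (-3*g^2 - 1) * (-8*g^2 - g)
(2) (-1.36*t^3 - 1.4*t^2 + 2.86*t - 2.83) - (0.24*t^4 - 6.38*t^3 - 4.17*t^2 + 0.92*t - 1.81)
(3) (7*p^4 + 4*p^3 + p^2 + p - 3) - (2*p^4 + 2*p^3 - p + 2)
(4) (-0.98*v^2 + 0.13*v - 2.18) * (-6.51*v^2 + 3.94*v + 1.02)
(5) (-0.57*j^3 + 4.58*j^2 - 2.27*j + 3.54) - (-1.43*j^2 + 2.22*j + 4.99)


(1) = 24*g^4 + 3*g^3 + 8*g^2 + g
(2) = -0.24*t^4 + 5.02*t^3 + 2.77*t^2 + 1.94*t - 1.02
(3) = 5*p^4 + 2*p^3 + p^2 + 2*p - 5
(4) = 6.3798*v^4 - 4.7075*v^3 + 13.7044*v^2 - 8.4566*v - 2.2236
(5) = -0.57*j^3 + 6.01*j^2 - 4.49*j - 1.45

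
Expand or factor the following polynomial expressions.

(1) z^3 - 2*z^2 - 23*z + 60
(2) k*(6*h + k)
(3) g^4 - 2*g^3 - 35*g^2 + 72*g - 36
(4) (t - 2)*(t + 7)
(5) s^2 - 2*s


(1) = (z - 4)*(z - 3)*(z + 5)
(2) = 6*h*k + k^2
(3) = (g - 6)*(g - 1)^2*(g + 6)
(4) = t^2 + 5*t - 14
(5) = s*(s - 2)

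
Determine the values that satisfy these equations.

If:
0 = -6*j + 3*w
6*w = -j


Then:
j = 0
w = 0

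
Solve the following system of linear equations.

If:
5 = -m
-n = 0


Then:
m = -5
n = 0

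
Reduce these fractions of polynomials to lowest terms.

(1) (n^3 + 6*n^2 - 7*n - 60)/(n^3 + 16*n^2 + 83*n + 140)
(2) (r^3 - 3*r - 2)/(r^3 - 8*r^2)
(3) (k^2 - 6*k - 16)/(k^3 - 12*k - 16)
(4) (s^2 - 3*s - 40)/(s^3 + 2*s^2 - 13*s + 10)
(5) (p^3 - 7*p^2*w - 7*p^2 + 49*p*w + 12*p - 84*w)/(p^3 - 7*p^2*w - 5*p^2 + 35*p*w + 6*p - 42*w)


(1) = (n - 3)/(n + 7)
(2) = (r^3 - 3*r - 2)/(r^3 - 8*r^2)
(3) = (k - 8)/(k^2 - 2*k - 8)
(4) = (s - 8)/(s^2 - 3*s + 2)
(5) = (p - 4)/(p - 2)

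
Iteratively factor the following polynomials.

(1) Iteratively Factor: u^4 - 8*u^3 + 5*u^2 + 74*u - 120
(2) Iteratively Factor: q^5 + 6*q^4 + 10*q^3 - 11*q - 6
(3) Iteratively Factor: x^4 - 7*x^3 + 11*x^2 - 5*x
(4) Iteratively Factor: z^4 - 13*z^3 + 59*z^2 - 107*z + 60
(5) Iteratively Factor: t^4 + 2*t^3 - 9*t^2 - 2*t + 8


(1) = (u - 4)*(u^3 - 4*u^2 - 11*u + 30) = (u - 4)*(u + 3)*(u^2 - 7*u + 10) = (u - 4)*(u - 2)*(u + 3)*(u - 5)
(2) = (q + 1)*(q^4 + 5*q^3 + 5*q^2 - 5*q - 6) = (q - 1)*(q + 1)*(q^3 + 6*q^2 + 11*q + 6) = (q - 1)*(q + 1)*(q + 3)*(q^2 + 3*q + 2) = (q - 1)*(q + 1)^2*(q + 3)*(q + 2)
(3) = (x - 1)*(x^3 - 6*x^2 + 5*x) = (x - 1)^2*(x^2 - 5*x) = (x - 5)*(x - 1)^2*(x)
(4) = (z - 1)*(z^3 - 12*z^2 + 47*z - 60) = (z - 3)*(z - 1)*(z^2 - 9*z + 20) = (z - 4)*(z - 3)*(z - 1)*(z - 5)
(5) = (t + 1)*(t^3 + t^2 - 10*t + 8) = (t - 2)*(t + 1)*(t^2 + 3*t - 4) = (t - 2)*(t - 1)*(t + 1)*(t + 4)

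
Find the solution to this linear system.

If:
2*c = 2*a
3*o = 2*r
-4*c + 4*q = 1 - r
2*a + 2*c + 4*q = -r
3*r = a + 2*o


Then:
a = -1/8
c = -1/8
o = -1/20
q = 23/160
r = -3/40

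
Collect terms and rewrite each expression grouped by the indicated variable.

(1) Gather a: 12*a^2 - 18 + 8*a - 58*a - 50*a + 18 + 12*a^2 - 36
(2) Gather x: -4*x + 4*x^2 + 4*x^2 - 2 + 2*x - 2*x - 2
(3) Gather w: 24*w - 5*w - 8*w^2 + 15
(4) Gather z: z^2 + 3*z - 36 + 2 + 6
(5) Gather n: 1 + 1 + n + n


(1) = 24*a^2 - 100*a - 36
(2) = 8*x^2 - 4*x - 4
(3) = -8*w^2 + 19*w + 15
(4) = z^2 + 3*z - 28
(5) = 2*n + 2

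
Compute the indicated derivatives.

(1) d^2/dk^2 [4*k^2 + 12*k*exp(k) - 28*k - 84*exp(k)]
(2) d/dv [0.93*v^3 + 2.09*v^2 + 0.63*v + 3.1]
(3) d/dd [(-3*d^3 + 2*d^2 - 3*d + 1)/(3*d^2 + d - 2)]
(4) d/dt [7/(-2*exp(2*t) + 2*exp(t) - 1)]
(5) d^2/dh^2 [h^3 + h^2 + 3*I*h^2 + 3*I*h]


(1) = 12*k*exp(k) - 60*exp(k) + 8
(2) = 2.79*v^2 + 4.18*v + 0.63
(3) = (-9*d^4 - 6*d^3 + 29*d^2 - 14*d + 5)/(9*d^4 + 6*d^3 - 11*d^2 - 4*d + 4)
(4) = (28*exp(t) - 14)*exp(t)/(2*exp(2*t) - 2*exp(t) + 1)^2
(5) = 6*h + 2 + 6*I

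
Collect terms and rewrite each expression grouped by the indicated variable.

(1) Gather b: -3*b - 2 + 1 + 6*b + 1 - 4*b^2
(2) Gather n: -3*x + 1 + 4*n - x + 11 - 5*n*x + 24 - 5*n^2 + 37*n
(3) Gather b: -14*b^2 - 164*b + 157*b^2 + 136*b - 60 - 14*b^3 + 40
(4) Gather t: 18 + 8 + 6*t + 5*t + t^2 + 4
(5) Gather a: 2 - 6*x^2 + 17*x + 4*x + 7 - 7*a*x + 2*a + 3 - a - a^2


(1) = -4*b^2 + 3*b
(2) = -5*n^2 + n*(41 - 5*x) - 4*x + 36
(3) = -14*b^3 + 143*b^2 - 28*b - 20
(4) = t^2 + 11*t + 30
(5) = -a^2 + a*(1 - 7*x) - 6*x^2 + 21*x + 12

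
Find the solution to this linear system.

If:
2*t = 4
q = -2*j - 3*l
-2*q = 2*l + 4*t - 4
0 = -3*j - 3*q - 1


Then:
j = 4/3
l = -1/3
q = -5/3
t = 2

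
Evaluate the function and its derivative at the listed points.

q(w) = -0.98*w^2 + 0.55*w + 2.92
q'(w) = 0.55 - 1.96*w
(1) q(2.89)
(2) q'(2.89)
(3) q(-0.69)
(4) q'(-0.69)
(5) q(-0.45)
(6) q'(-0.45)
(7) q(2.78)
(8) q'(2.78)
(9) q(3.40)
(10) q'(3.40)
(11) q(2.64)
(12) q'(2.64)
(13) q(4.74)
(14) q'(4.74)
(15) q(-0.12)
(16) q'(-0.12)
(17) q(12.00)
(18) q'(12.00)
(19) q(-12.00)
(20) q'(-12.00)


(1) = -3.68
(2) = -5.11
(3) = 2.07
(4) = 1.90
(5) = 2.47
(6) = 1.43
(7) = -3.12
(8) = -4.90
(9) = -6.54
(10) = -6.11
(11) = -2.46
(12) = -4.62
(13) = -16.49
(14) = -8.74
(15) = 2.84
(16) = 0.79
(17) = -131.60
(18) = -22.97
(19) = -144.80
(20) = 24.07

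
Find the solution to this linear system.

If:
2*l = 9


Then:
l = 9/2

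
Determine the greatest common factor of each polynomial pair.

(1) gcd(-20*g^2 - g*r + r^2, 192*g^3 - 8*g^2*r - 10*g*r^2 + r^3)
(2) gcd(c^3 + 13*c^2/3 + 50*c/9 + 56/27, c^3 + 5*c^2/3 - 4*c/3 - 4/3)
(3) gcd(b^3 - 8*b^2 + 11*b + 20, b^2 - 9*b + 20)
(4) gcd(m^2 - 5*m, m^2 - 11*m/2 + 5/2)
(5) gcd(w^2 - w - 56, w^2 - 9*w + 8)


(1) = 4*g + r
(2) = gcd((c + 2/3)*(c + 4/3)*(c + 7/3), (c - 1)*(c + 2/3)*(c + 2)) = c + 2/3
(3) = gcd((b - 5)*(b - 4)*(b + 1), (b - 5)*(b - 4)) = b^2 - 9*b + 20
(4) = m - 5
(5) = w - 8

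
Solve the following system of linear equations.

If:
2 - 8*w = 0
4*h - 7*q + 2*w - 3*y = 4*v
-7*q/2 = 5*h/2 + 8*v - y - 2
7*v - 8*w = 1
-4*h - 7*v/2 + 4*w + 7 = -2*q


Then:
h = 411/308
q = -179/308
v = 3/7
w = 1/4
y = 841/308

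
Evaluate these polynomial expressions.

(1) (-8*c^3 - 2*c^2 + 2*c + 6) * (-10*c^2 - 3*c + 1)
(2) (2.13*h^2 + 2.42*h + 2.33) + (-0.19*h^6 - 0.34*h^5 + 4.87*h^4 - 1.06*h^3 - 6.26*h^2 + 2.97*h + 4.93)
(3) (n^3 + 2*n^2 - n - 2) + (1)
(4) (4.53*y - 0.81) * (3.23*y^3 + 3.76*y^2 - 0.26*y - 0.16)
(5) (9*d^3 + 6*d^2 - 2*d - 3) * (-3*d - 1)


(1) = 80*c^5 + 44*c^4 - 22*c^3 - 68*c^2 - 16*c + 6
(2) = -0.19*h^6 - 0.34*h^5 + 4.87*h^4 - 1.06*h^3 - 4.13*h^2 + 5.39*h + 7.26
(3) = n^3 + 2*n^2 - n - 1
(4) = 14.6319*y^4 + 14.4165*y^3 - 4.2234*y^2 - 0.5142*y + 0.1296
(5) = -27*d^4 - 27*d^3 + 11*d + 3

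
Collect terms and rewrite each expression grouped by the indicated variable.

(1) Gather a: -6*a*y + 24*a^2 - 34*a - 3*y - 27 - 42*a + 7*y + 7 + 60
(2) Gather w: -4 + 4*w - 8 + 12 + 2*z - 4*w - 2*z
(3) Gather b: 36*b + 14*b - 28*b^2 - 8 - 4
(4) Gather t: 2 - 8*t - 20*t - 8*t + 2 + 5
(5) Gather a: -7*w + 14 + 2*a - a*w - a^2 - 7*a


(1) = 24*a^2 + a*(-6*y - 76) + 4*y + 40
(2) = 0
(3) = -28*b^2 + 50*b - 12
(4) = 9 - 36*t
(5) = -a^2 + a*(-w - 5) - 7*w + 14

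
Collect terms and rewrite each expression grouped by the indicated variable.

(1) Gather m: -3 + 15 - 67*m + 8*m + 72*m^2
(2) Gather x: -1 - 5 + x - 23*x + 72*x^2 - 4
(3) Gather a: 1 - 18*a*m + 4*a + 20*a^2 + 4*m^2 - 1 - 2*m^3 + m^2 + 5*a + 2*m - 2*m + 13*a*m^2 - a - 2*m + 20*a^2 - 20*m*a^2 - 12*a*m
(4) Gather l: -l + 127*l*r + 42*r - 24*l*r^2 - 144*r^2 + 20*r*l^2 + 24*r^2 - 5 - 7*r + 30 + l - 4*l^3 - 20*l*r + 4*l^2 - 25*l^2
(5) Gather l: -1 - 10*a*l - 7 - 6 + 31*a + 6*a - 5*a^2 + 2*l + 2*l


(1) = 72*m^2 - 59*m + 12
(2) = 72*x^2 - 22*x - 10
(3) = a^2*(40 - 20*m) + a*(13*m^2 - 30*m + 8) - 2*m^3 + 5*m^2 - 2*m
(4) = -4*l^3 + l^2*(20*r - 21) + l*(-24*r^2 + 107*r) - 120*r^2 + 35*r + 25
(5) = -5*a^2 + 37*a + l*(4 - 10*a) - 14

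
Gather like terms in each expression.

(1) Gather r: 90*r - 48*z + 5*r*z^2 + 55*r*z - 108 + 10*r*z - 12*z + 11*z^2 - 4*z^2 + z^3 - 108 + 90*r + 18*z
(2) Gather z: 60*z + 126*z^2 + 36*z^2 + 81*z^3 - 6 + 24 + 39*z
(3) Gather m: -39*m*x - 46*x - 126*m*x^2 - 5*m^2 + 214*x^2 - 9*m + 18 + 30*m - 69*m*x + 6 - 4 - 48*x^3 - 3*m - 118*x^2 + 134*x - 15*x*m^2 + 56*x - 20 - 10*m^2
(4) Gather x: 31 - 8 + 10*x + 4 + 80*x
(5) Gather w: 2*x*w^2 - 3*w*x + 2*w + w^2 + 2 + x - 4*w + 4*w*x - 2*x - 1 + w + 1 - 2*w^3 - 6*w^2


(1) = r*(5*z^2 + 65*z + 180) + z^3 + 7*z^2 - 42*z - 216
(2) = 81*z^3 + 162*z^2 + 99*z + 18
(3) = m^2*(-15*x - 15) + m*(-126*x^2 - 108*x + 18) - 48*x^3 + 96*x^2 + 144*x
(4) = 90*x + 27
(5) = -2*w^3 + w^2*(2*x - 5) + w*(x - 1) - x + 2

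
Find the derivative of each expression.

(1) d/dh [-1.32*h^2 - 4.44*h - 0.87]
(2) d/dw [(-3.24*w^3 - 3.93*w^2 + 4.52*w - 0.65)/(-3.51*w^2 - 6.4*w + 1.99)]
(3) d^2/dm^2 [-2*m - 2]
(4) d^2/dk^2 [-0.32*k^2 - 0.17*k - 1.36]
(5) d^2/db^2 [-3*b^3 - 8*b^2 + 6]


(1) = -2.64*h - 4.44
(2) = (11.3724*w^4 + 41.472*w^3 + 21.6744*w^2 - 20.2044*w + 4.8348)/(12.3201*w^4 + 44.928*w^3 + 26.9902*w^2 - 25.472*w + 3.9601)
(3) = 0
(4) = -0.640000000000000
(5) = -18*b - 16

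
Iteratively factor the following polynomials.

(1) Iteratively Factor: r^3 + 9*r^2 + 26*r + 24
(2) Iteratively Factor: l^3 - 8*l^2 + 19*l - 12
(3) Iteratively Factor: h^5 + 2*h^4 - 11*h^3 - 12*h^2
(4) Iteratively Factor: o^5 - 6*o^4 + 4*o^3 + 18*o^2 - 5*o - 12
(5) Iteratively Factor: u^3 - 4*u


(1) = (r + 4)*(r^2 + 5*r + 6) = (r + 3)*(r + 4)*(r + 2)
(2) = (l - 1)*(l^2 - 7*l + 12) = (l - 4)*(l - 1)*(l - 3)
(3) = (h + 4)*(h^4 - 2*h^3 - 3*h^2) = h*(h + 4)*(h^3 - 2*h^2 - 3*h) = h^2*(h + 4)*(h^2 - 2*h - 3) = h^2*(h - 3)*(h + 4)*(h + 1)
(4) = (o - 1)*(o^4 - 5*o^3 - o^2 + 17*o + 12) = (o - 4)*(o - 1)*(o^3 - o^2 - 5*o - 3) = (o - 4)*(o - 3)*(o - 1)*(o^2 + 2*o + 1) = (o - 4)*(o - 3)*(o - 1)*(o + 1)*(o + 1)
(5) = (u)*(u^2 - 4) = u*(u + 2)*(u - 2)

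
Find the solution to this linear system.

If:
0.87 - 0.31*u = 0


Then:
u = 2.81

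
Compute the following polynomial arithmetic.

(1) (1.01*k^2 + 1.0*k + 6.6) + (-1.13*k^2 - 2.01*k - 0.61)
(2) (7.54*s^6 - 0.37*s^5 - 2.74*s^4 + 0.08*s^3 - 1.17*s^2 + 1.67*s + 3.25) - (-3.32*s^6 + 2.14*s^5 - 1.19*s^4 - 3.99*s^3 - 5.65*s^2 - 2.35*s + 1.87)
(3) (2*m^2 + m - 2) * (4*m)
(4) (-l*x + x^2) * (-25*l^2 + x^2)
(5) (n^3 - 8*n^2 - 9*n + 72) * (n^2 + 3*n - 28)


(1) = -0.12*k^2 - 1.01*k + 5.99
(2) = 10.86*s^6 - 2.51*s^5 - 1.55*s^4 + 4.07*s^3 + 4.48*s^2 + 4.02*s + 1.38
(3) = 8*m^3 + 4*m^2 - 8*m
(4) = 25*l^3*x - 25*l^2*x^2 - l*x^3 + x^4
(5) = n^5 - 5*n^4 - 61*n^3 + 269*n^2 + 468*n - 2016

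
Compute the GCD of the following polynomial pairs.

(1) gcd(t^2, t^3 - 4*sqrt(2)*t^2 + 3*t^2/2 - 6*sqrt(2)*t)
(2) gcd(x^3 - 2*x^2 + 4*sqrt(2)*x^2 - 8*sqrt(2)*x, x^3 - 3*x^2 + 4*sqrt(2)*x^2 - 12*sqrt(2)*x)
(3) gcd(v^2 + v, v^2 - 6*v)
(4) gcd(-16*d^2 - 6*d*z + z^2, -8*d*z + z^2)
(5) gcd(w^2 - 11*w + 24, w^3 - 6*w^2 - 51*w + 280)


(1) = t
(2) = gcd(x*(x - 2)*(x + 4*sqrt(2)), x*(x - 3)*(x + 4*sqrt(2))) = x^2 + 4*sqrt(2)*x
(3) = v
(4) = -8*d + z
(5) = w - 8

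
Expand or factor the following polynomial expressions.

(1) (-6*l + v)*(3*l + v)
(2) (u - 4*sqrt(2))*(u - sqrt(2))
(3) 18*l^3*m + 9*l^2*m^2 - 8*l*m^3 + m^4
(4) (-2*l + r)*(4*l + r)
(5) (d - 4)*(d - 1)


(1) = -18*l^2 - 3*l*v + v^2
(2) = u^2 - 5*sqrt(2)*u + 8
(3) = m*(-6*l + m)*(-3*l + m)*(l + m)
(4) = -8*l^2 + 2*l*r + r^2
(5) = d^2 - 5*d + 4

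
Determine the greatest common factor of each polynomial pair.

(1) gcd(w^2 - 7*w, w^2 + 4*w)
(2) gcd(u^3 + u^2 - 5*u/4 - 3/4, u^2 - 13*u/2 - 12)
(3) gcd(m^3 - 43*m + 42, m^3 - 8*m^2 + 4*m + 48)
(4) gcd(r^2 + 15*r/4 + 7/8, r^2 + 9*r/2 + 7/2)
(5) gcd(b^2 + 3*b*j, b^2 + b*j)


(1) = w
(2) = gcd((u - 1)*(u + 1/2)*(u + 3/2), (u - 8)*(u + 3/2)) = u + 3/2
(3) = m - 6
(4) = gcd((r + 1/4)*(r + 7/2), (r + 1)*(r + 7/2)) = r + 7/2
(5) = b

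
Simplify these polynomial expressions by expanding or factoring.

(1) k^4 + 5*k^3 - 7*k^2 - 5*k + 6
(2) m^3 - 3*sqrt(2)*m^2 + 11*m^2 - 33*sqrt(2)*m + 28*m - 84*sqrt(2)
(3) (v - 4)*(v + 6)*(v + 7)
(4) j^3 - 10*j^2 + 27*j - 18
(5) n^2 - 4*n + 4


(1) = (k - 1)^2*(k + 1)*(k + 6)
(2) = (m + 4)*(m + 7)*(m - 3*sqrt(2))
(3) = v^3 + 9*v^2 - 10*v - 168
(4) = (j - 6)*(j - 3)*(j - 1)
(5) = (n - 2)^2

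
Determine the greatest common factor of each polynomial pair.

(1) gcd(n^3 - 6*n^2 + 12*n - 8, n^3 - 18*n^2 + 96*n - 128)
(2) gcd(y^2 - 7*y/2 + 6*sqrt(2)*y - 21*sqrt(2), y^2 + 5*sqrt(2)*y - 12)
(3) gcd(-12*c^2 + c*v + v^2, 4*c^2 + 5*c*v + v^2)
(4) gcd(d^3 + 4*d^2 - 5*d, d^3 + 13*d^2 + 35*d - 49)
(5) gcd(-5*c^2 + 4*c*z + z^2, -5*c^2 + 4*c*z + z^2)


(1) = gcd((n - 2)^3, (n - 8)^2*(n - 2)) = n - 2
(2) = gcd((y - 7/2)*(y + 6*sqrt(2)), (y - sqrt(2))*(y + 6*sqrt(2))) = y + 6*sqrt(2)
(3) = gcd((-3*c + v)*(4*c + v), (c + v)*(4*c + v)) = 4*c + v
(4) = gcd(d*(d - 1)*(d + 5), (d - 1)*(d + 7)^2) = d - 1
(5) = gcd((-c + z)*(5*c + z), (-c + z)*(5*c + z)) = -5*c^2 + 4*c*z + z^2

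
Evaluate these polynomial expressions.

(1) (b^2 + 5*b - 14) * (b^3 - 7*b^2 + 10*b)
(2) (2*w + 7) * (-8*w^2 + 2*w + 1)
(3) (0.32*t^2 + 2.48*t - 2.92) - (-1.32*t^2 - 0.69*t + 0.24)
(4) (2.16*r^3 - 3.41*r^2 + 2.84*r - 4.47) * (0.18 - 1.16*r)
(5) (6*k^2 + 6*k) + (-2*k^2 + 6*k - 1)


(1) = b^5 - 2*b^4 - 39*b^3 + 148*b^2 - 140*b
(2) = -16*w^3 - 52*w^2 + 16*w + 7
(3) = 1.64*t^2 + 3.17*t - 3.16
(4) = -2.5056*r^4 + 4.3444*r^3 - 3.9082*r^2 + 5.6964*r - 0.8046
(5) = 4*k^2 + 12*k - 1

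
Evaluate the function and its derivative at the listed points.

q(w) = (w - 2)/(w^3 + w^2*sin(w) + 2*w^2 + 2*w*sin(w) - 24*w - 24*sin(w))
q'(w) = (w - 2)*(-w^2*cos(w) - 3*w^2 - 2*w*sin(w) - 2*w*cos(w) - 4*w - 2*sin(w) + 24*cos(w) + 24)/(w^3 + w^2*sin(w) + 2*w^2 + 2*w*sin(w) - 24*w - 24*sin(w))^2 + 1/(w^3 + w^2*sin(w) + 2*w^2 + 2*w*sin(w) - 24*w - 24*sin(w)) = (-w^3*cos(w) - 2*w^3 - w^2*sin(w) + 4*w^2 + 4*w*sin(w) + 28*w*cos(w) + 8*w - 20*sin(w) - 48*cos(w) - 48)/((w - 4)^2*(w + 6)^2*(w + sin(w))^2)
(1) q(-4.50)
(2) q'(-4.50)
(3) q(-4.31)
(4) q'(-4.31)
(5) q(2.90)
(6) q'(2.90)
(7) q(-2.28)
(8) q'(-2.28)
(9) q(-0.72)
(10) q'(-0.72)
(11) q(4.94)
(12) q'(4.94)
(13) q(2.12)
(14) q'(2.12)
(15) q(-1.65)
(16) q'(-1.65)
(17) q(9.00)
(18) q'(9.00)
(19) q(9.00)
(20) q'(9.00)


(1) = -0.14
(2) = 0.07
(3) = -0.13
(4) = 0.06
(5) = -0.03
(6) = -0.06
(7) = -0.06
(8) = 0.01
(9) = -0.08
(10) = -0.07
(11) = 0.07
(12) = -0.08
(13) = -0.00
(14) = -0.02
(15) = -0.06
(16) = -0.00
(17) = 0.01
(18) = -0.00
(19) = 0.01
(20) = -0.00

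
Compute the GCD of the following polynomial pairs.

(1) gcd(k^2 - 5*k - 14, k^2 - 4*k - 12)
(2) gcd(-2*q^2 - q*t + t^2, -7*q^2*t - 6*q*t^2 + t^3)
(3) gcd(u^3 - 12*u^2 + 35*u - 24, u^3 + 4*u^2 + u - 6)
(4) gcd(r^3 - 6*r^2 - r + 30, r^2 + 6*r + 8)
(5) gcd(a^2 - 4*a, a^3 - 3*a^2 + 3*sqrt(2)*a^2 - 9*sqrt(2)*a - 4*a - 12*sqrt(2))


(1) = k + 2
(2) = q + t
(3) = u - 1
(4) = r + 2
(5) = a - 4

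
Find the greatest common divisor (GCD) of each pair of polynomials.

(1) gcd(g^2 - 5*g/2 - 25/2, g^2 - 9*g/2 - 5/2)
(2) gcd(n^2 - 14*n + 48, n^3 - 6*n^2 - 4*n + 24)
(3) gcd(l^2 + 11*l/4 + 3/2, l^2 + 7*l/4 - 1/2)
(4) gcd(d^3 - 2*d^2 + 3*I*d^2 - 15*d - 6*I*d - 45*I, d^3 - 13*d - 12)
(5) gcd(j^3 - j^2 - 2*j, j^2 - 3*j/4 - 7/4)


(1) = g - 5
(2) = n - 6
(3) = gcd((l + 3/4)*(l + 2), (l - 1/4)*(l + 2)) = l + 2
(4) = gcd((d - 5)*(d + 3)*(d + 3*I), (d - 4)*(d + 1)*(d + 3)) = d + 3
(5) = gcd(j*(j - 2)*(j + 1), (j - 7/4)*(j + 1)) = j + 1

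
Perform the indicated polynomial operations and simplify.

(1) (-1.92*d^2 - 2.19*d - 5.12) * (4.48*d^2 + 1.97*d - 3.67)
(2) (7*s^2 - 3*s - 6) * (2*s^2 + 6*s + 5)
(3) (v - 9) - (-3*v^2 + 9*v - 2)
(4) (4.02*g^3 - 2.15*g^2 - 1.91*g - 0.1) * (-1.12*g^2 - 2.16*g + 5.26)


(1) = -8.6016*d^4 - 13.5936*d^3 - 20.2055*d^2 - 2.0491*d + 18.7904
(2) = 14*s^4 + 36*s^3 + 5*s^2 - 51*s - 30
(3) = 3*v^2 - 8*v - 7
(4) = -4.5024*g^5 - 6.2752*g^4 + 27.9284*g^3 - 7.0714*g^2 - 9.8306*g - 0.526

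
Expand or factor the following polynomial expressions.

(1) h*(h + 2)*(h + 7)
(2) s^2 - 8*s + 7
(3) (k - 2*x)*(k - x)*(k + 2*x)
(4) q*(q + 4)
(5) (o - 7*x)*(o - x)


(1) = h^3 + 9*h^2 + 14*h
(2) = (s - 7)*(s - 1)
(3) = k^3 - k^2*x - 4*k*x^2 + 4*x^3
(4) = q^2 + 4*q
(5) = o^2 - 8*o*x + 7*x^2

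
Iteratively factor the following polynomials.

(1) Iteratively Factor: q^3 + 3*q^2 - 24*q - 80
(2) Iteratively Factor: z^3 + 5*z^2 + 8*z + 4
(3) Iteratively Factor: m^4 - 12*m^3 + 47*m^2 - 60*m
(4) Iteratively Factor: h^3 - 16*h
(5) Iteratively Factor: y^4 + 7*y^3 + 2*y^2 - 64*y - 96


(1) = (q + 4)*(q^2 - q - 20) = (q - 5)*(q + 4)*(q + 4)
(2) = (z + 2)*(z^2 + 3*z + 2) = (z + 1)*(z + 2)*(z + 2)
(3) = (m - 4)*(m^3 - 8*m^2 + 15*m) = (m - 5)*(m - 4)*(m^2 - 3*m) = m*(m - 5)*(m - 4)*(m - 3)
(4) = (h)*(h^2 - 16) = h*(h + 4)*(h - 4)
(5) = (y + 2)*(y^3 + 5*y^2 - 8*y - 48) = (y - 3)*(y + 2)*(y^2 + 8*y + 16) = (y - 3)*(y + 2)*(y + 4)*(y + 4)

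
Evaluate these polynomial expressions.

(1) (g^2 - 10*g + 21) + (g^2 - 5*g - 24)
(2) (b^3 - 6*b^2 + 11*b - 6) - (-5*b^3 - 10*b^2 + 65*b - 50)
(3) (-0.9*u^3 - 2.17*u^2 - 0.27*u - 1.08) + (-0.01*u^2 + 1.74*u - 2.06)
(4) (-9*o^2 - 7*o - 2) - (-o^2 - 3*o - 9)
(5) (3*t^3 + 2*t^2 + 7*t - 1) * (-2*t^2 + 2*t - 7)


(1) = 2*g^2 - 15*g - 3
(2) = 6*b^3 + 4*b^2 - 54*b + 44
(3) = -0.9*u^3 - 2.18*u^2 + 1.47*u - 3.14
(4) = -8*o^2 - 4*o + 7
(5) = -6*t^5 + 2*t^4 - 31*t^3 + 2*t^2 - 51*t + 7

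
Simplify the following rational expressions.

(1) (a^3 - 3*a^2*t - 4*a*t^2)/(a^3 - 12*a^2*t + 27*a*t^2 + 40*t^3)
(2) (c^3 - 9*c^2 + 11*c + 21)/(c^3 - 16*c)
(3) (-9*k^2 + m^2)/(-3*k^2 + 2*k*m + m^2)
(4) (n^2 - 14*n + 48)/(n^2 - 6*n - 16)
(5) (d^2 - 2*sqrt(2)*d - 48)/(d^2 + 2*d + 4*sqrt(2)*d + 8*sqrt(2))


(1) = (a^2 - 4*a*t)/(a^2 - 13*a*t + 40*t^2)
(2) = (c^3 - 9*c^2 + 11*c + 21)/(c^3 - 16*c)
(3) = (3*k - m)/(k - m)
(4) = (n - 6)/(n + 2)
(5) = (d - 6*sqrt(2))/(d + 2)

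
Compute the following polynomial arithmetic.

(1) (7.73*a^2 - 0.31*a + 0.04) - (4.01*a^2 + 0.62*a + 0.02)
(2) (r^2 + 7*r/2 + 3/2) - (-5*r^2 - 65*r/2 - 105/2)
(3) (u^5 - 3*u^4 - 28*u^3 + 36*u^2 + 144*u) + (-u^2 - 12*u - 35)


(1) = 3.72*a^2 - 0.93*a + 0.02
(2) = 6*r^2 + 36*r + 54
(3) = u^5 - 3*u^4 - 28*u^3 + 35*u^2 + 132*u - 35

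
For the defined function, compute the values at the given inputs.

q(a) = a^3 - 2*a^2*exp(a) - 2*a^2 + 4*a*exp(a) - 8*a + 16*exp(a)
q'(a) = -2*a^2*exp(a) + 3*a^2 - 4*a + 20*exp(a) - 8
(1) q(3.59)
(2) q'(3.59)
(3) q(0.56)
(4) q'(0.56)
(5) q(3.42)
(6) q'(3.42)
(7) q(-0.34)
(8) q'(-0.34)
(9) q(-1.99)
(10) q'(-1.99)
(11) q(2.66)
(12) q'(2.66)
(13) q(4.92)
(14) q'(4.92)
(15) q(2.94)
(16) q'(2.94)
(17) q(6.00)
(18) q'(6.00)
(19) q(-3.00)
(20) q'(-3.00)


(1) = 157.86
(2) = -192.99
(3) = 25.90
(4) = 24.62
(5) = 181.44
(6) = -90.31
(7) = 12.71
(8) = 7.78
(9) = 0.14
(10) = 13.49
(11) = 161.93
(12) = 86.20
(13) = -1713.10
(14) = -3847.69
(15) = 182.71
(16) = 57.49
(17) = -12813.72
(18) = -20902.30
(19) = -21.70
(20) = 31.10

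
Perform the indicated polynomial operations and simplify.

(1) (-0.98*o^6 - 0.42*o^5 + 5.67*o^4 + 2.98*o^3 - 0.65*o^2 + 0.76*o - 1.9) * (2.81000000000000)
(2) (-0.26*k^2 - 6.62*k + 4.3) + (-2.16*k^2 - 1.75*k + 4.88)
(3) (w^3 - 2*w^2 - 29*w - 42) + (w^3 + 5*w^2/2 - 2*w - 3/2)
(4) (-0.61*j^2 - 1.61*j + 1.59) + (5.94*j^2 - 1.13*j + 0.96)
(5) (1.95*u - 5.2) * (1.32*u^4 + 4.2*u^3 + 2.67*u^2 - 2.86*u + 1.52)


(1) = -2.7538*o^6 - 1.1802*o^5 + 15.9327*o^4 + 8.3738*o^3 - 1.8265*o^2 + 2.1356*o - 5.339
(2) = -2.42*k^2 - 8.37*k + 9.18
(3) = 2*w^3 + w^2/2 - 31*w - 87/2
(4) = 5.33*j^2 - 2.74*j + 2.55
(5) = 2.574*u^5 + 1.326*u^4 - 16.6335*u^3 - 19.461*u^2 + 17.836*u - 7.904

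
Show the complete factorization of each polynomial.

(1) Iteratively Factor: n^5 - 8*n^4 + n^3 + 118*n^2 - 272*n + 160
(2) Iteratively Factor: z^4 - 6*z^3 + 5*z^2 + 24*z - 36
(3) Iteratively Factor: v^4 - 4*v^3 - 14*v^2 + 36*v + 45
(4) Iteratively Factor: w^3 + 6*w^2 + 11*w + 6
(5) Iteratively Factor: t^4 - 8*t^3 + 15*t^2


(1) = (n - 5)*(n^4 - 3*n^3 - 14*n^2 + 48*n - 32) = (n - 5)*(n - 4)*(n^3 + n^2 - 10*n + 8) = (n - 5)*(n - 4)*(n - 2)*(n^2 + 3*n - 4) = (n - 5)*(n - 4)*(n - 2)*(n - 1)*(n + 4)
(2) = (z - 2)*(z^3 - 4*z^2 - 3*z + 18) = (z - 2)*(z + 2)*(z^2 - 6*z + 9) = (z - 3)*(z - 2)*(z + 2)*(z - 3)
(3) = (v - 3)*(v^3 - v^2 - 17*v - 15) = (v - 3)*(v + 3)*(v^2 - 4*v - 5) = (v - 5)*(v - 3)*(v + 3)*(v + 1)
(4) = (w + 1)*(w^2 + 5*w + 6) = (w + 1)*(w + 2)*(w + 3)
(5) = (t - 5)*(t^3 - 3*t^2) = t*(t - 5)*(t^2 - 3*t) = t^2*(t - 5)*(t - 3)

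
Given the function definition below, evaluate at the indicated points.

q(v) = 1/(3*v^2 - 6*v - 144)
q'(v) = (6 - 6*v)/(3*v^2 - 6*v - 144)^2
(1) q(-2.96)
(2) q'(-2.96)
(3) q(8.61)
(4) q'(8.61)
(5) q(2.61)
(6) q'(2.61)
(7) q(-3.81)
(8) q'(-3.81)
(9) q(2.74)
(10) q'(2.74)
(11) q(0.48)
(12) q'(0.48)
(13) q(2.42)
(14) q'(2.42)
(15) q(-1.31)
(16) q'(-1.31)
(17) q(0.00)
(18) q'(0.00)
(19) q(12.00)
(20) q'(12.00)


(1) = -0.01
(2) = 0.00
(3) = 0.04
(4) = -0.06
(5) = -0.01
(6) = -0.00
(7) = -0.01
(8) = 0.00
(9) = -0.01
(10) = -0.00
(11) = -0.01
(12) = 0.00
(13) = -0.01
(14) = -0.00
(15) = -0.01
(16) = 0.00
(17) = -0.01
(18) = 0.00
(19) = 0.00
(20) = -0.00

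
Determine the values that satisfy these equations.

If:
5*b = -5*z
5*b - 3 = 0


Then:
b = 3/5
z = -3/5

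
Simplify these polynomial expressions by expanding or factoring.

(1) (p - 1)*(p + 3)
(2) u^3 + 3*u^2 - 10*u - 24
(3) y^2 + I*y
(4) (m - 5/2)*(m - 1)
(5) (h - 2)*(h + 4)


(1) = p^2 + 2*p - 3
(2) = (u - 3)*(u + 2)*(u + 4)
(3) = y*(y + I)
(4) = m^2 - 7*m/2 + 5/2
(5) = h^2 + 2*h - 8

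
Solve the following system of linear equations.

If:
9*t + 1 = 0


Then:
t = -1/9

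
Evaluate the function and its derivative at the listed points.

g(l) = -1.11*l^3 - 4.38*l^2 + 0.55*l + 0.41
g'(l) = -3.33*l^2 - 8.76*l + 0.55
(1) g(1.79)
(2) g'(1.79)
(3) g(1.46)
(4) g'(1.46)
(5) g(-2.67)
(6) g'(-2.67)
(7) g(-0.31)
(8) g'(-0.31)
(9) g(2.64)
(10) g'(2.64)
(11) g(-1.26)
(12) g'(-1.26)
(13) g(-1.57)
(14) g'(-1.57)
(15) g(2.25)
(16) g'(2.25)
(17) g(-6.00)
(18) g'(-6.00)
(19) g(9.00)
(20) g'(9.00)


(1) = -19.01
(2) = -25.80
(3) = -11.58
(4) = -19.34
(5) = -11.16
(6) = 0.20
(7) = -0.15
(8) = 2.95
(9) = -49.09
(10) = -45.79
(11) = -5.02
(12) = 6.30
(13) = -6.95
(14) = 6.10
(15) = -33.17
(16) = -36.02
(17) = 79.19
(18) = -66.77
(19) = -1158.61
(20) = -348.02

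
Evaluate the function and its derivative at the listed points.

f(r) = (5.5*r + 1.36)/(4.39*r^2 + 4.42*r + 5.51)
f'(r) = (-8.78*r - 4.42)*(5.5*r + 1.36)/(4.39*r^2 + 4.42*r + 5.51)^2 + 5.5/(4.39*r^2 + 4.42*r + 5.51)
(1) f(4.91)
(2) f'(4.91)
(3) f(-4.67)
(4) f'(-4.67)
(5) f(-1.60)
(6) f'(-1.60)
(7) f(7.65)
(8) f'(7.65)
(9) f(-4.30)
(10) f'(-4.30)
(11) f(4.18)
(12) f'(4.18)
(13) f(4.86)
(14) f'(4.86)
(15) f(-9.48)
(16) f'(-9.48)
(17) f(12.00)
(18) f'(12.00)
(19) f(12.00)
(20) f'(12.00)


(1) = 0.21
(2) = -0.03
(3) = -0.30
(4) = -0.07
(5) = -0.77
(6) = -0.20
(7) = 0.15
(8) = -0.02
(9) = -0.33
(10) = -0.08
(11) = 0.24
(12) = -0.04
(13) = 0.21
(14) = -0.04
(15) = -0.14
(16) = -0.02
(17) = 0.10
(18) = -0.01
(19) = 0.10
(20) = -0.01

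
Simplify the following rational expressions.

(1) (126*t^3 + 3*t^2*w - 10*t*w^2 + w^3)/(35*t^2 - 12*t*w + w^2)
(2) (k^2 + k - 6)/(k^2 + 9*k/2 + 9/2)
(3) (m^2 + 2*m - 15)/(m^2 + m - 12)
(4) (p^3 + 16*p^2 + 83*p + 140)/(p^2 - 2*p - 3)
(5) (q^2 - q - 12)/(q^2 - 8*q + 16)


(1) = (18*t^2 + 3*t*w - w^2)/(5*t - w)
(2) = (2*k - 4)/(2*k + 3)
(3) = (m + 5)/(m + 4)
(4) = (p^3 + 16*p^2 + 83*p + 140)/(p^2 - 2*p - 3)
(5) = (q + 3)/(q - 4)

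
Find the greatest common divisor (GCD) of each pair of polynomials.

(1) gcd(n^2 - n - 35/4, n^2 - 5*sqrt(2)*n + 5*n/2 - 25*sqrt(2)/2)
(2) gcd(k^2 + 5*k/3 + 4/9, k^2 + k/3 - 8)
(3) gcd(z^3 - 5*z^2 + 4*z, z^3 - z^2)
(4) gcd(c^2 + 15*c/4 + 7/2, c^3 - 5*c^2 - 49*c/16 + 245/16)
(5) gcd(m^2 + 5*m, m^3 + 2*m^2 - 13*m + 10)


(1) = n + 5/2
(2) = 1
(3) = z^2 - z
(4) = gcd((c + 7/4)*(c + 2), (c - 5)*(c - 7/4)*(c + 7/4)) = c + 7/4
(5) = m + 5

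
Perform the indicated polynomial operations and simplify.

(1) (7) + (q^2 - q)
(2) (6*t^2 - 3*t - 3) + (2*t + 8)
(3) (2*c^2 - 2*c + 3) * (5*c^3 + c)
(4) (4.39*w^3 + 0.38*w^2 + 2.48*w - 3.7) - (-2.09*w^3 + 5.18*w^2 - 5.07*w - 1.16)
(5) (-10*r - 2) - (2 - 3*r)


(1) = q^2 - q + 7
(2) = 6*t^2 - t + 5
(3) = 10*c^5 - 10*c^4 + 17*c^3 - 2*c^2 + 3*c
(4) = 6.48*w^3 - 4.8*w^2 + 7.55*w - 2.54
(5) = -7*r - 4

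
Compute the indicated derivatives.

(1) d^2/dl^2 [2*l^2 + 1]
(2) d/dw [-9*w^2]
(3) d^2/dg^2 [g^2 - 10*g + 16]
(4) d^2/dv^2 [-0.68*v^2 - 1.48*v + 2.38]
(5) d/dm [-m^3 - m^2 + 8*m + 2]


(1) = 4
(2) = -18*w
(3) = 2
(4) = -1.36000000000000
(5) = -3*m^2 - 2*m + 8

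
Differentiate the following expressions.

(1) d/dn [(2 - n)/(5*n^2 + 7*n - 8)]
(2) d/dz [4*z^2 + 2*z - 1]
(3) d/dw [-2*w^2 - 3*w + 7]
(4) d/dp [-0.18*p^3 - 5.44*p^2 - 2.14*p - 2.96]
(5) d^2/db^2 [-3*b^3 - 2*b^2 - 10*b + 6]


(1) = (-5*n^2 - 7*n + (n - 2)*(10*n + 7) + 8)/(5*n^2 + 7*n - 8)^2
(2) = 8*z + 2
(3) = -4*w - 3
(4) = -0.54*p^2 - 10.88*p - 2.14
(5) = -18*b - 4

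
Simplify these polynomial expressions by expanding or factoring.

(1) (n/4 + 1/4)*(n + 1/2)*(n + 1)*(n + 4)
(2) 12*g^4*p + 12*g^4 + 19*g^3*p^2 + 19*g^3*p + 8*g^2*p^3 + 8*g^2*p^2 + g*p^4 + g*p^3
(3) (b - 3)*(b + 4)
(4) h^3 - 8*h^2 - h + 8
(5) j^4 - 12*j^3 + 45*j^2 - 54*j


(1) = n^4/4 + 13*n^3/8 + 3*n^2 + 17*n/8 + 1/2
(2) = (g + p)*(3*g + p)*(4*g + p)*(g*p + g)
(3) = b^2 + b - 12
(4) = (h - 8)*(h - 1)*(h + 1)
(5) = j*(j - 6)*(j - 3)^2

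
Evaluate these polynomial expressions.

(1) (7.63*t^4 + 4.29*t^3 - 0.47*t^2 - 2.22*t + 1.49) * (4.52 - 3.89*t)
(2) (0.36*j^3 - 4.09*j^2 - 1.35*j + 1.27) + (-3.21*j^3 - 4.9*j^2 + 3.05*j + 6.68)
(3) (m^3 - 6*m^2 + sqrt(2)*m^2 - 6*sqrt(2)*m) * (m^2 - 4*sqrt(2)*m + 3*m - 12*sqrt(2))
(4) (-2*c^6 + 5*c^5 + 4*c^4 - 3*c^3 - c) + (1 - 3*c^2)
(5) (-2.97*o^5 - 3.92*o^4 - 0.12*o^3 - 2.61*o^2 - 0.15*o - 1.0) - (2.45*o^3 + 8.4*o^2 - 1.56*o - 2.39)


(1) = -29.6807*t^5 + 17.7995*t^4 + 21.2191*t^3 + 6.5114*t^2 - 15.8305*t + 6.7348
(2) = -2.85*j^3 - 8.99*j^2 + 1.7*j + 7.95
(3) = m^5 - 3*sqrt(2)*m^4 - 3*m^4 - 26*m^3 + 9*sqrt(2)*m^3 + 24*m^2 + 54*sqrt(2)*m^2 + 144*m
(4) = -2*c^6 + 5*c^5 + 4*c^4 - 3*c^3 - 3*c^2 - c + 1
(5) = -2.97*o^5 - 3.92*o^4 - 2.57*o^3 - 11.01*o^2 + 1.41*o + 1.39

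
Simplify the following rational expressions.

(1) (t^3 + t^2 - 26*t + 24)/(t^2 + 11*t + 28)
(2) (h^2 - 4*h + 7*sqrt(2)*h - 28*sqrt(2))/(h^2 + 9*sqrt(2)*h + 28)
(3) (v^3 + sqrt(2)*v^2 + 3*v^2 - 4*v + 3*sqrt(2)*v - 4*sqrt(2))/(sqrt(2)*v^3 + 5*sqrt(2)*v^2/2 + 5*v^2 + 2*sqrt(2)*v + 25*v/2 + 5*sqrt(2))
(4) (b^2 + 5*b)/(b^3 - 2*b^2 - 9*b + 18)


(1) = (t^3 + t^2 - 26*t + 24)/(t^2 + 11*t + 28)
(2) = (h - 4)/(h + 2*sqrt(2))
(3) = (2*v^3 + v^2*(2*sqrt(2) + 6) + v*(-8 + 6*sqrt(2)) - 8*sqrt(2))/(2*sqrt(2)*v^3 + v^2*(5*sqrt(2) + 10) + v*(4*sqrt(2) + 25) + 10*sqrt(2))
(4) = (b^2 + 5*b)/(b^3 - 2*b^2 - 9*b + 18)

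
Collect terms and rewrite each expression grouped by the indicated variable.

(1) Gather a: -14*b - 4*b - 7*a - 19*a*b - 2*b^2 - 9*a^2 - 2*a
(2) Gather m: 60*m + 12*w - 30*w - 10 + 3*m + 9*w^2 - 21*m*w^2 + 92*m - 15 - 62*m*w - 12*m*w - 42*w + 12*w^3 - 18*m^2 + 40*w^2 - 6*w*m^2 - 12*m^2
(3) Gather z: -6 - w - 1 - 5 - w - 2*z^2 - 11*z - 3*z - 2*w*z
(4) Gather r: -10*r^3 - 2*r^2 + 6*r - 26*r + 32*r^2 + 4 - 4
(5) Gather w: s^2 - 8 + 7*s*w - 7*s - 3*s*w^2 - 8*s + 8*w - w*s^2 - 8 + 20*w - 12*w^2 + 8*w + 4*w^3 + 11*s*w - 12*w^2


(1) = -9*a^2 + a*(-19*b - 9) - 2*b^2 - 18*b
(2) = m^2*(-6*w - 30) + m*(-21*w^2 - 74*w + 155) + 12*w^3 + 49*w^2 - 60*w - 25
(3) = -2*w - 2*z^2 + z*(-2*w - 14) - 12
(4) = -10*r^3 + 30*r^2 - 20*r
(5) = s^2 - 15*s + 4*w^3 + w^2*(-3*s - 24) + w*(-s^2 + 18*s + 36) - 16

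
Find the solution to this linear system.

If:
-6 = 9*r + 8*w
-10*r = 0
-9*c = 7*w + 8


Then:
c = -11/36
r = 0
w = -3/4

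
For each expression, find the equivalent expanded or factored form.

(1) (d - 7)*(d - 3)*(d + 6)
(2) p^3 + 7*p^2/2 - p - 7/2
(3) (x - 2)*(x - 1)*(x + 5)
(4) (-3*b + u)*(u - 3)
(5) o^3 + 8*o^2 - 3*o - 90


(1) = d^3 - 4*d^2 - 39*d + 126
(2) = (p - 1)*(p + 1)*(p + 7/2)
(3) = x^3 + 2*x^2 - 13*x + 10
(4) = -3*b*u + 9*b + u^2 - 3*u
(5) = (o - 3)*(o + 5)*(o + 6)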